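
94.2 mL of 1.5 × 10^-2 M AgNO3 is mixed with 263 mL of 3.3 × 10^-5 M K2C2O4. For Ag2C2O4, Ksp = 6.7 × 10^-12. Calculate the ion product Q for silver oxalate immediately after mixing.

Q ≈ 3.8 × 10^-10

Total volume = 94.2 + 263 = 357.2 mL.
[Ag^+] = 1.5 × 10^-2 × (94.2/357.2) = 3.96 x 10^-3 M
[C2O4^2-] = 3.3 × 10^-5 × (263/357.2) = 2.43 × 10^-5 M
Ag2C2O4(s) ⇌ 2 Ag^+(aq) + C2O4^2-(aq), so Q = [Ag^+]^2[C2O4^2-]
Q = (3.96 x 10^-3)^2(2.43 x 10^-5) = 3.8 × 10^-10
Q > Ksp, so Ag2C2O4 will precipitate.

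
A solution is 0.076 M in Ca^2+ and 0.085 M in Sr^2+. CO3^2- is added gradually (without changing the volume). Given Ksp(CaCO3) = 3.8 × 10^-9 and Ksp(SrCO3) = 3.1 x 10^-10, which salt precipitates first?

Each salt begins to precipitate when Q = Ksp, i.e. when [CO3^2-] reaches its threshold.
For CaCO3: 3.8 × 10^-9 = 0.076 × [CO3^2-]  ⇒  [CO3^2-] = 5.0 x 10^-8 M.
For SrCO3: 3.1 x 10^-10 = 0.085 × [CO3^2-]  ⇒  [CO3^2-] = 3.6 x 10^-9 M.
The salt with the lower threshold [CO3^2-] precipitates first: SrCO3.

SrCO3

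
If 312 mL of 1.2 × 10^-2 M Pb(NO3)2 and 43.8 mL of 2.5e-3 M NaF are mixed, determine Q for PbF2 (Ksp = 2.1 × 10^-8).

Total volume = 312 + 43.8 = 355.8 mL.
[Pb^2+] = 1.2 × 10^-2 × (312/355.8) = 1.05 × 10^-2 M
[F^-] = 2.5 x 10^-3 × (43.8/355.8) = 3.08 x 10^-4 M
PbF2(s) ⇌ Pb^2+(aq) + 2 F^-(aq), so Q = [Pb^2+][F^-]^2
Q = (1.05 × 10^-2)(3.08 x 10^-4)^2 = 1.0 × 10^-9
Q < Ksp, so no precipitate of PbF2 forms.

Q = 1.0 x 10^-9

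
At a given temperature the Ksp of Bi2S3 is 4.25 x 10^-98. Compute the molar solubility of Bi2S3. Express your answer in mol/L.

Bi2S3(s) ⇌ 2 Bi^3+ + 3 S^2-
Ksp = [Bi^3+]^2[S^2-]^3
If s mol/L of Bi2S3 dissolves, [Bi^3+] = 2s and [S^2-] = 3s.
Substituting: Ksp = (2s)^2(3s)^3 = 108s^5
Solving, s = (4.25 x 10^-98/108)^(1/5) = 1.32 × 10^-20 M

1.32 x 10^-20 M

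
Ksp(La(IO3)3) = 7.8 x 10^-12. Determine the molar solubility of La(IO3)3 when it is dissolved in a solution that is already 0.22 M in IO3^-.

s = 7.3e-10 M

La(IO3)3(s) ⇌ La^3+ + 3 IO3^-
Ksp = [La^3+][IO3^-]^3
If s mol/L dissolves here, [La^3+] = s, [IO3^-] = 0.22 + 3s ≈ 0.22 (since the IO3^- already present dominates).
Ksp ≈ s × (0.22)^3
s = 7.3 x 10^-10 M
Check: 3s = 2.2 × 10^-9 ≪ 0.22, so the approximation is valid.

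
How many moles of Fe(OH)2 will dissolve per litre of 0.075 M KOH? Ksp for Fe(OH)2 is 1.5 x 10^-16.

Fe(OH)2(s) ⇌ Fe^2+ + 2 OH^-
Ksp = [Fe^2+][OH^-]^2
Let s = moles of Fe(OH)2 that dissolve per litre. [Fe^2+] = s, [OH^-] = 0.075 + 2s ≈ 0.075 (since OH^- from KOH dominates).
Ksp ≈ s × (0.075)^2
s = 2.7 × 10^-14 M
Check: 2s = 5.3 x 10^-14 ≪ 0.075, so the approximation is valid.

s ≈ 2.7 × 10^-14 M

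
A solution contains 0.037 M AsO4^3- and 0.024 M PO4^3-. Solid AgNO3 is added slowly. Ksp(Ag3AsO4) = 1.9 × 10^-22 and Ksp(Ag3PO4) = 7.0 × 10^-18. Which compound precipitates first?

Ag3AsO4

Precipitation of each salt starts when its ion product equals its Ksp.
For Ag3AsO4: 1.9 × 10^-22 = 0.037 × [Ag^+]^3  ⇒  [Ag^+] = 1.7 × 10^-7 M.
For Ag3PO4: 7.0 × 10^-18 = 0.024 × [Ag^+]^3  ⇒  [Ag^+] = 6.6 x 10^-6 M.
The salt with the lower threshold [Ag^+] precipitates first: Ag3AsO4.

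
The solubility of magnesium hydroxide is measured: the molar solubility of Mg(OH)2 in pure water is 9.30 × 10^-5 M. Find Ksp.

Mg(OH)2(s) <=> Mg^2+(aq) + 2 OH^-(aq)
If s mol/L of Mg(OH)2 dissolves, [Mg^2+] = s and [OH^-] = 2s.
Ksp = [Mg^2+][OH^-]^2
Substituting: Ksp = s(2s)^2 = 4s^3
With s = 9.30 × 10^-5: Ksp = 3.22 x 10^-12

Ksp ≈ 3.22e-12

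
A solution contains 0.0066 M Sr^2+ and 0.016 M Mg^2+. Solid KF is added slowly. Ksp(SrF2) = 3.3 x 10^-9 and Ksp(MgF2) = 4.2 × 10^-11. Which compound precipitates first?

MgF2

Precipitation of each salt starts when its ion product equals its Ksp.
For SrF2: 3.3 x 10^-9 = 0.0066 × [F^-]^2  ⇒  [F^-] = 7.1 × 10^-4 M.
For MgF2: 4.2 × 10^-11 = 0.016 × [F^-]^2  ⇒  [F^-] = 5.1 × 10^-5 M.
The salt with the lower threshold [F^-] precipitates first: MgF2.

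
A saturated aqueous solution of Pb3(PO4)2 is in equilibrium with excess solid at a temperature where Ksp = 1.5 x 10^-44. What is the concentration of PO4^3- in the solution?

Pb3(PO4)2(s) ⇌ 3 Pb^2+ + 2 PO4^3-
Ksp = [Pb^2+]^3[PO4^3-]^2
With molar solubility s: [Pb^2+] = 3s, [PO4^3-] = 2s.
Substituting: Ksp = (3s)^3(2s)^2 = 108s^5
Solving, s = (1.5 x 10^-44/108)^(1/5) = 6.74 x 10^-10 M
[PO4^3-] = 2s = 1.3 × 10^-9 M

[PO4^3-] ≈ 1.3e-9 M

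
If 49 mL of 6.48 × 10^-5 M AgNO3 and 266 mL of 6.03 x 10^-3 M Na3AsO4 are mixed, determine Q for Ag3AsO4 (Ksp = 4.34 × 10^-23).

Total volume = 49 + 266 = 315 mL.
[Ag^+] = 6.48 × 10^-5 × (49/315) = 1.008 x 10^-5 M
[AsO4^3-] = 6.03 × 10^-3 × (266/315) = 5.092 × 10^-3 M
Ag3AsO4(s) ⇌ 3 Ag^+ + AsO4^3-, so Q = [Ag^+]^3[AsO4^3-]
Q = (1.008 × 10^-5)^3(5.092 × 10^-3) = 5.22 × 10^-18
Q > Ksp, so Ag3AsO4 will precipitate.

Q ≈ 5.22 x 10^-18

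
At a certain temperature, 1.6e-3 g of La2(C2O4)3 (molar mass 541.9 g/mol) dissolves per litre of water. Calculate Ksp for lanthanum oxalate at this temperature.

Molar solubility s = (1.6 × 10^-3 g/L) / (541.9 g/mol) = 2.95 × 10^-6 M.
La2(C2O4)3(s) <=> 2 La^3+ + 3 C2O4^2-
Let s = molar solubility. Then [La^3+] = 2s and [C2O4^2-] = 3s.
Ksp = [La^3+]^2[C2O4^2-]^3
Substituting: Ksp = (2s)^2(3s)^3 = 108s^5
With s = 2.95 × 10^-6: Ksp = 2.4 x 10^-26

Ksp = 2.4 × 10^-26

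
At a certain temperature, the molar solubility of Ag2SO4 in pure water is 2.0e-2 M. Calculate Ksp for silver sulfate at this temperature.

Ksp = 3.2 × 10^-5

Ag2SO4(s) <=> 2 Ag^+ + SO4^2-
For each mole of Ag2SO4 that dissolves: [Ag^+] = 2s, [SO4^2-] = s.
Ksp = [Ag^+]^2[SO4^2-]
So Ksp = (2s)^2 × s = 4s^3
Ksp = 4 × (2.0 × 10^-2)^3 = 3.2 × 10^-5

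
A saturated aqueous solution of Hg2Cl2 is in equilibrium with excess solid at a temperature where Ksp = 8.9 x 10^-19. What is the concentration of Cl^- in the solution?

[Cl^-] ≈ 1.2 × 10^-6 M

Hg2Cl2(s) <=> Hg2^2+ + 2 Cl^-
Ksp = [Hg2^2+][Cl^-]^2
With molar solubility s: [Hg2^2+] = s, [Cl^-] = 2s.
So Ksp = s × (2s)^2 = 4s^3
Solving, s = (8.9 x 10^-19/4)^(1/3) = 6.06 × 10^-7 M
[Cl^-] = 2s = 1.2 × 10^-6 M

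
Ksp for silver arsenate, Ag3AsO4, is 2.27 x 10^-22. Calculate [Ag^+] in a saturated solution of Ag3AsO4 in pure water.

[Ag^+] ≈ 5.11 x 10^-6 M

Ag3AsO4(s) ⇌ 3 Ag^+ + AsO4^3-
Ksp = [Ag^+]^3[AsO4^3-]
For each mole of Ag3AsO4 that dissolves: [Ag^+] = 3s, [AsO4^3-] = s.
So Ksp = (3s)^3 × s = 27s^4
Solving, s = (2.27 x 10^-22/27)^(1/4) = 1.703 × 10^-6 M
[Ag^+] = 3s = 5.11 × 10^-6 M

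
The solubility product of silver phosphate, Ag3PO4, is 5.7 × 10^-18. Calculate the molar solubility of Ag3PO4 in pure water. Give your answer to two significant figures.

Ag3PO4(s) ⇌ 3 Ag^+ + PO4^3-
Ksp = [Ag^+]^3[PO4^3-]
For each mole of Ag3PO4 that dissolves: [Ag^+] = 3s, [PO4^3-] = s.
Substituting: Ksp = (3s)^3s = 27s^4
s^4 = 5.7 × 10^-18 / 27, so s = 2.1 × 10^-5 M

2.1 x 10^-5 M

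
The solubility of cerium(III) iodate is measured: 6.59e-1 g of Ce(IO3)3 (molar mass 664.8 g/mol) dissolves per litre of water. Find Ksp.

Molar solubility s = (6.59 × 10^-1 g/L) / (664.8 g/mol) = 9.913 × 10^-4 M.
Ce(IO3)3(s) ⇌ Ce^3+ + 3 IO3^-
With molar solubility s: [Ce^3+] = s, [IO3^-] = 3s.
Ksp = [Ce^3+][IO3^-]^3
Substituting: Ksp = s(3s)^3 = 27s^4
With s = 9.913 × 10^-4: Ksp = 2.61 × 10^-11

Ksp = 2.61e-11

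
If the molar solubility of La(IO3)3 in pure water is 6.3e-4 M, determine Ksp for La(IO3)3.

La(IO3)3(s) ⇌ La^3+ + 3 IO3^-
With molar solubility s: [La^3+] = s, [IO3^-] = 3s.
Ksp = [La^3+][IO3^-]^3
Ksp = s(3s)^3 = 27s^4
Ksp = 27 × (6.3 × 10^-4)^4 = 4.3 x 10^-12

Ksp ≈ 4.3 × 10^-12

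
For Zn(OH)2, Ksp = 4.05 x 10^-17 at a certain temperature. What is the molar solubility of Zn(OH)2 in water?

Zn(OH)2(s) ⇌ Zn^2+(aq) + 2 OH^-(aq)
Ksp = [Zn^2+][OH^-]^2
Let s = molar solubility. Then [Zn^2+] = s and [OH^-] = 2s.
Ksp = s(2s)^2 = 4s^3
Solving, s = (4.05 x 10^-17/4)^(1/3) = 2.16 × 10^-6 M

s ≈ 2.16 × 10^-6 M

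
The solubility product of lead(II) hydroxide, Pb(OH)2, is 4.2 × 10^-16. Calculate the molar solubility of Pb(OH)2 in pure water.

Pb(OH)2(s) ⇌ Pb^2+ + 2 OH^-
Ksp = [Pb^2+][OH^-]^2
For each mole of Pb(OH)2 that dissolves: [Pb^2+] = s, [OH^-] = 2s.
So Ksp = s × (2s)^2 = 4s^3
Solving, s = (4.2 × 10^-16/4)^(1/3) = 4.7 × 10^-6 M

s ≈ 4.7 × 10^-6 M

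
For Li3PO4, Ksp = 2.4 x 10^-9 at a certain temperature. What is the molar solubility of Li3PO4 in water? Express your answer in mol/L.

Li3PO4(s) ⇌ 3 Li^+ + PO4^3-
Ksp = [Li^+]^3[PO4^3-]
If s mol/L of Li3PO4 dissolves, [Li^+] = 3s and [PO4^3-] = s.
Ksp = (3s)^3s = 27s^4
Solving, s = (2.4 x 10^-9/27)^(1/4) = 3.1 × 10^-3 M

s ≈ 3.1 × 10^-3 M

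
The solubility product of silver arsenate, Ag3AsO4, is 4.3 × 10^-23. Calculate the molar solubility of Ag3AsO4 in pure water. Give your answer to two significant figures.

Ag3AsO4(s) ⇌ 3 Ag^+(aq) + AsO4^3-(aq)
Ksp = [Ag^+]^3[AsO4^3-]
With molar solubility s: [Ag^+] = 3s, [AsO4^3-] = s.
So Ksp = (3s)^3 × s = 27s^4
Solving, s = (4.3 × 10^-23/27)^(1/4) = 1.1 × 10^-6 M

s = 1.1e-6 M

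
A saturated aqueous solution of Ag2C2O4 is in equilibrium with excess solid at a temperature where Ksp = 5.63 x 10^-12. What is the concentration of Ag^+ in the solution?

[Ag^+] = 2.24 × 10^-4 M

Ag2C2O4(s) ⇌ 2 Ag^+ + C2O4^2-
Ksp = [Ag^+]^2[C2O4^2-]
Let s = molar solubility. Then [Ag^+] = 2s and [C2O4^2-] = s.
Substituting: Ksp = (2s)^2s = 4s^3
s = (5.63 x 10^-12 / 4)^(1/3) = 1.121 × 10^-4 M
[Ag^+] = 2s = 2.24 × 10^-4 M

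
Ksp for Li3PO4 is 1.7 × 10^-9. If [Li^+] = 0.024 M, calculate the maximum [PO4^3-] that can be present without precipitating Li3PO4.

Li3PO4(s) ⇌ 3 Li^+ + PO4^3-
Ksp = [Li^+]^3[PO4^3-]
Precipitation begins when Q = Ksp. With [Li^+] = 0.024 M:
1.7 × 10^-9 = (0.024)^3 × [PO4^3-]
[PO4^3-] = (1.7 × 10^-9 / 1.38 × 10^-5) = 1.2 × 10^-4 M

[PO4^3-] ≈ 1.2 × 10^-4 M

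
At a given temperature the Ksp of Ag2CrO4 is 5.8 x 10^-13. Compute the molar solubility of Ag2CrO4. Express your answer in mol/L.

Ag2CrO4(s) ⇌ 2 Ag^+ + CrO4^2-
Ksp = [Ag^+]^2[CrO4^2-]
If s mol/L of Ag2CrO4 dissolves, [Ag^+] = 2s and [CrO4^2-] = s.
So Ksp = (2s)^2 × s = 4s^3
Solving, s = (5.8 x 10^-13/4)^(1/3) = 5.3 × 10^-5 M

s ≈ 5.3 × 10^-5 M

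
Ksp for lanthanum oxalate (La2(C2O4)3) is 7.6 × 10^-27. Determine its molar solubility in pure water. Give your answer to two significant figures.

s ≈ 2.3 × 10^-6 M

La2(C2O4)3(s) <=> 2 La^3+(aq) + 3 C2O4^2-(aq)
Ksp = [La^3+]^2[C2O4^2-]^3
With molar solubility s: [La^3+] = 2s, [C2O4^2-] = 3s.
Ksp = (2s)^2(3s)^3 = 108s^5
s = (7.6 × 10^-27 / 108)^(1/5) = 2.3 × 10^-6 M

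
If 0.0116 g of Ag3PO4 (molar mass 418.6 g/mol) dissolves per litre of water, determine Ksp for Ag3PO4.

Ksp = 1.59 x 10^-17

Molar solubility s = (1.16 × 10^-2 g/L) / (418.6 g/mol) = 2.771 × 10^-5 M.
Ag3PO4(s) ⇌ 3 Ag^+(aq) + PO4^3-(aq)
For each mole of Ag3PO4 that dissolves: [Ag^+] = 3s, [PO4^3-] = s.
Ksp = [Ag^+]^3[PO4^3-]
Ksp = (3s)^3s = 27s^4
Ksp = 27 × (2.771 x 10^-5)^4 = 1.59 × 10^-17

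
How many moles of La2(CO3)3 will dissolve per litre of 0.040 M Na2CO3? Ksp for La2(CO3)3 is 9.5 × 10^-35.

La2(CO3)3(s) ⇌ 2 La^3+ + 3 CO3^2-
Ksp = [La^3+]^2[CO3^2-]^3
Let s = moles of La2(CO3)3 that dissolve per litre. [La^3+] = 2s, [CO3^2-] = 0.040 + 3s ≈ 0.040 (Ksp is small, so little additional dissolves).
Ksp ≈ (2s)^2 × (0.040)^3
s = 6.1 × 10^-16 M
Check: 3s = 1.8 × 10^-15 ≪ 0.040, so the approximation is valid.

s ≈ 6.1e-16 M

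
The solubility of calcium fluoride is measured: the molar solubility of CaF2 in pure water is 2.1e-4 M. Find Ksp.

Ksp = 3.7e-11

CaF2(s) <=> Ca^2+ + 2 F^-
If s mol/L of CaF2 dissolves, [Ca^2+] = s and [F^-] = 2s.
Ksp = [Ca^2+][F^-]^2
Ksp = s(2s)^2 = 4s^3
Ksp = 4 × (2.1 × 10^-4)^3 = 3.7 × 10^-11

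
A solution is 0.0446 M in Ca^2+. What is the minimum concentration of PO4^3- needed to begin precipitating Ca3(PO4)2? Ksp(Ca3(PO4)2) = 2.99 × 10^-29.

Ca3(PO4)2(s) ⇌ 3 Ca^2+(aq) + 2 PO4^3-(aq)
Ksp = [Ca^2+]^3[PO4^3-]^2
Precipitation begins when Q = Ksp. With [Ca^2+] = 0.0446 M:
2.99 × 10^-29 = (0.0446)^3 × [PO4^3-]^2
[PO4^3-] = (2.99 × 10^-29 / 8.872 × 10^-5)^(1/2) = 5.81 × 10^-13 M

[PO4^3-] ≈ 5.81 × 10^-13 M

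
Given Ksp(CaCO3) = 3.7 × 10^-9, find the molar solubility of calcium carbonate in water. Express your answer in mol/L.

CaCO3(s) ⇌ Ca^2+(aq) + CO3^2-(aq)
Ksp = [Ca^2+][CO3^2-]
If s mol/L of CaCO3 dissolves, [Ca^2+] = s and [CO3^2-] = s.
Ksp = (s)(s) = s^2
s = (3.7 × 10^-9)^(1/2) = 6.1 × 10^-5 M

s ≈ 6.1e-5 M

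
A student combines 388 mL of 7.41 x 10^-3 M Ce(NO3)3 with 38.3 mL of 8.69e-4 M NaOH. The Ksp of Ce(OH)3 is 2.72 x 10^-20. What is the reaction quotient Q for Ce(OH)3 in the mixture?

3.21e-15

Total volume = 388 + 38.3 = 426.3 mL.
[Ce^3+] = 7.41 x 10^-3 × (388/426.3) = 6.744 × 10^-3 M
[OH^-] = 8.69 × 10^-4 × (38.3/426.3) = 7.807 x 10^-5 M
Ce(OH)3(s) ⇌ Ce^3+ + 3 OH^-, so Q = [Ce^3+][OH^-]^3
Q = (6.744 × 10^-3)(7.807 x 10^-5)^3 = 3.21 × 10^-15
Q > Ksp, so Ce(OH)3 will precipitate.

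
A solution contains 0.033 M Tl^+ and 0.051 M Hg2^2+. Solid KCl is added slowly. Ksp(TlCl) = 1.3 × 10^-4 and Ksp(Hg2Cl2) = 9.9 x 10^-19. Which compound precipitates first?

Hg2Cl2

Each salt begins to precipitate when Q = Ksp, i.e. when [Cl^-] reaches its threshold.
For TlCl: 1.3 × 10^-4 = 0.033 × [Cl^-]  ⇒  [Cl^-] = 3.9 × 10^-3 M.
For Hg2Cl2: 9.9 x 10^-19 = 0.051 × [Cl^-]^2  ⇒  [Cl^-] = 4.4 × 10^-9 M.
The salt with the lower threshold [Cl^-] precipitates first: Hg2Cl2.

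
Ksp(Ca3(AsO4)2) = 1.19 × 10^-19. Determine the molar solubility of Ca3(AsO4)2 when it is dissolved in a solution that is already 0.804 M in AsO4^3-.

s = 1.90 x 10^-7 M

Ca3(AsO4)2(s) <=> 3 Ca^2+(aq) + 2 AsO4^3-(aq)
Ksp = [Ca^2+]^3[AsO4^3-]^2
Let s = moles of Ca3(AsO4)2 that dissolve per litre. [Ca^2+] = 3s, [AsO4^3-] = 0.804 + 2s ≈ 0.804 (common-ion effect: AsO4^3- is already 0.804 M).
Ksp ≈ (3s)^3 × (0.804)^2
s = 1.90 × 10^-7 M
Check: 2s = 3.8 × 10^-7 ≪ 0.804, so the approximation is valid.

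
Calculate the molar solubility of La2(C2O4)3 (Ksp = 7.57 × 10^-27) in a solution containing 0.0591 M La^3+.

La2(C2O4)3(s) <=> 2 La^3+ + 3 C2O4^2-
Ksp = [La^3+]^2[C2O4^2-]^3
Let s = moles of La2(C2O4)3 that dissolve per litre. [La^3+] = 0.0591 + 2s ≈ 0.0591, [C2O4^2-] = 3s (Ksp is small, so little additional dissolves).
Ksp ≈ (0.0591)^2 × (3s)^3
s = 4.31 × 10^-9 M
Check: 2s = 8.6 × 10^-9 ≪ 0.0591, so the approximation is valid.

s = 4.31 × 10^-9 M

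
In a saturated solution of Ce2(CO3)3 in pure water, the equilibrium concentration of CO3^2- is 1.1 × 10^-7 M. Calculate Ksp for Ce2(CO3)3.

Ksp ≈ 7.2e-36

Ce2(CO3)3(s) <=> 2 Ce^3+ + 3 CO3^2-
Stoichiometry gives [Ce^3+] = (2/3)[CO3^2-] = 7.33 × 10^-8 M.
Ksp = [Ce^3+]^2[CO3^2-]^3
Ksp = (7.33 × 10^-8)^2 × (1.1 × 10^-7)^3 = 7.2 x 10^-36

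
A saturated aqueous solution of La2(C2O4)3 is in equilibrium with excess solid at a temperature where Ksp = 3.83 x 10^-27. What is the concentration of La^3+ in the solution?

4.08 × 10^-6 M

La2(C2O4)3(s) ⇌ 2 La^3+ + 3 C2O4^2-
Ksp = [La^3+]^2[C2O4^2-]^3
If s mol/L of La2(C2O4)3 dissolves, [La^3+] = 2s and [C2O4^2-] = 3s.
Ksp = (2s)^2(3s)^3 = 108s^5
Solving, s = (3.83 x 10^-27/108)^(1/5) = 2.042 × 10^-6 M
[La^3+] = 2s = 4.08 x 10^-6 M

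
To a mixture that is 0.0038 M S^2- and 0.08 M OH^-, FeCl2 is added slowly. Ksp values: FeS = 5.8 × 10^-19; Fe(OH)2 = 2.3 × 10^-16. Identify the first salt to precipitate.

Each salt begins to precipitate when Q = Ksp, i.e. when [Fe^2+] reaches its threshold.
For FeS: 5.8 × 10^-19 = 0.0038 × [Fe^2+]  ⇒  [Fe^2+] = 1.5 × 10^-16 M.
For Fe(OH)2: 2.3 × 10^-16 = (0.08)^2 × [Fe^2+]  ⇒  [Fe^2+] = 3.6 × 10^-14 M.
The salt with the lower threshold [Fe^2+] precipitates first: FeS.

FeS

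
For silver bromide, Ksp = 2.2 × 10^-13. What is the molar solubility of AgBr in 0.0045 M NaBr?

s ≈ 4.9e-11 M

AgBr(s) <=> Ag^+ + Br^-
Ksp = [Ag^+][Br^-]
Let s = moles of AgBr that dissolve per litre. [Ag^+] = s, [Br^-] = 0.0045 + s ≈ 0.0045 (common-ion effect: Br^- is already 0.0045 M).
Ksp ≈ s × 0.0045
s = 4.9 x 10^-11 M
Check: s = 4.9 × 10^-11 ≪ 0.0045, so the approximation is valid.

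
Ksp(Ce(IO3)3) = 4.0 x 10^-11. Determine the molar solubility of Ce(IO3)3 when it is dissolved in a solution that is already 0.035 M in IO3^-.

Ce(IO3)3(s) ⇌ Ce^3+ + 3 IO3^-
Ksp = [Ce^3+][IO3^-]^3
If s mol/L dissolves here, [Ce^3+] = s, [IO3^-] = 0.035 + 3s ≈ 0.035 (since the IO3^- already present dominates).
Ksp ≈ s × (0.035)^3
s = 9.3 × 10^-7 M
Check: 3s = 2.8 × 10^-6 ≪ 0.035, so the approximation is valid.

s ≈ 9.3e-7 M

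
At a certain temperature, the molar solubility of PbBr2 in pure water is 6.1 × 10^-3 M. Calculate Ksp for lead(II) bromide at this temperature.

PbBr2(s) ⇌ Pb^2+(aq) + 2 Br^-(aq)
Let s = molar solubility. Then [Pb^2+] = s and [Br^-] = 2s.
Ksp = [Pb^2+][Br^-]^2
Substituting: Ksp = s(2s)^2 = 4s^3
With s = 6.1 x 10^-3: Ksp = 9.1 x 10^-7

Ksp ≈ 9.1e-7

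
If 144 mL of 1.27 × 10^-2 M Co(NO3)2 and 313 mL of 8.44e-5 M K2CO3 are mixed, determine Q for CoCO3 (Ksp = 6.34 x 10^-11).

2.31 × 10^-7

Total volume = 144 + 313 = 457 mL.
[Co^2+] = 1.27 x 10^-2 × (144/457) = 4.002 × 10^-3 M
[CO3^2-] = 8.44 × 10^-5 × (313/457) = 5.781 × 10^-5 M
CoCO3(s) ⇌ Co^2+(aq) + CO3^2-(aq), so Q = [Co^2+][CO3^2-]
Q = (4.002 × 10^-3)(5.781 x 10^-5) = 2.31 × 10^-7
Q > Ksp, so CoCO3 will precipitate.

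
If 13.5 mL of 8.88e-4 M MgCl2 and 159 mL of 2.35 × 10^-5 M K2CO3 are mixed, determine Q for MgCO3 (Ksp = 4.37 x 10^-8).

Total volume = 13.5 + 159 = 172.5 mL.
[Mg^2+] = 8.88 × 10^-4 × (13.5/172.5) = 6.950 × 10^-5 M
[CO3^2-] = 2.35 × 10^-5 × (159/172.5) = 2.166 × 10^-5 M
MgCO3(s) <=> Mg^2+(aq) + CO3^2-(aq), so Q = [Mg^2+][CO3^2-]
Q = (6.950 x 10^-5)(2.166 × 10^-5) = 1.51 × 10^-9
Q < Ksp, so no precipitate of MgCO3 forms.

Q = 1.51e-9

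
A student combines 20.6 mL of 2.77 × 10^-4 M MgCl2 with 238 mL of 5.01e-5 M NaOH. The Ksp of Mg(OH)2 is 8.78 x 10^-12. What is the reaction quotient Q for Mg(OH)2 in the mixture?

Total volume = 20.6 + 238 = 258.6 mL.
[Mg^2+] = 2.77 × 10^-4 × (20.6/258.6) = 2.207 x 10^-5 M
[OH^-] = 5.01 x 10^-5 × (238/258.6) = 4.611 × 10^-5 M
Mg(OH)2(s) <=> Mg^2+(aq) + 2 OH^-(aq), so Q = [Mg^2+][OH^-]^2
Q = (2.207 x 10^-5)(4.611 x 10^-5)^2 = 4.69 x 10^-14
Q < Ksp, so no precipitate of Mg(OH)2 forms.

Q = 4.69 × 10^-14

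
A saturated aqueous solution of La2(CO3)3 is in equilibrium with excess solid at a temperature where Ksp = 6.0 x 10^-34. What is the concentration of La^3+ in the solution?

La2(CO3)3(s) ⇌ 2 La^3+ + 3 CO3^2-
Ksp = [La^3+]^2[CO3^2-]^3
With molar solubility s: [La^3+] = 2s, [CO3^2-] = 3s.
Ksp = (2s)^2(3s)^3 = 108s^5
Solving, s = (6.0 x 10^-34/108)^(1/5) = 8.89 × 10^-8 M
[La^3+] = 2s = 1.8 × 10^-7 M

1.8e-7 M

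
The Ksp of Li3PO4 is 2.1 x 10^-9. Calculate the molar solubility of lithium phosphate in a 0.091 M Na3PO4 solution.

Li3PO4(s) <=> 3 Li^+ + PO4^3-
Ksp = [Li^+]^3[PO4^3-]
Let s = moles of Li3PO4 that dissolve per litre. [Li^+] = 3s, [PO4^3-] = 0.091 + s ≈ 0.091 (since PO4^3- from Na3PO4 dominates).
Ksp ≈ (3s)^3 × 0.091
s = 9.5 × 10^-4 M
Check: s = 9.5 × 10^-4 ≪ 0.091, so the approximation is valid.

s ≈ 9.5 x 10^-4 M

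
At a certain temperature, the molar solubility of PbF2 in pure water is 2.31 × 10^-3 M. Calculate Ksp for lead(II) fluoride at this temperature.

PbF2(s) ⇌ Pb^2+(aq) + 2 F^-(aq)
For each mole of PbF2 that dissolves: [Pb^2+] = s, [F^-] = 2s.
Ksp = [Pb^2+][F^-]^2
Ksp = s(2s)^2 = 4s^3
Ksp = 4 × (2.31 x 10^-3)^3 = 4.93 x 10^-8

Ksp = 4.93 × 10^-8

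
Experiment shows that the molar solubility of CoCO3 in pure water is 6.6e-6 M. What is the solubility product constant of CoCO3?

4.4 × 10^-11

CoCO3(s) ⇌ Co^2+ + CO3^2-
For each mole of CoCO3 that dissolves: [Co^2+] = s, [CO3^2-] = s.
Ksp = [Co^2+][CO3^2-]
Ksp = s^2
With s = 6.6 × 10^-6: Ksp = 4.4 x 10^-11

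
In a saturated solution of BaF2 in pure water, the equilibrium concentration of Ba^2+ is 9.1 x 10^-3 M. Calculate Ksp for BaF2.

3.0e-6

BaF2(s) ⇌ Ba^2+(aq) + 2 F^-(aq)
Stoichiometry gives [F^-] = (2/1)[Ba^2+] = 1.82 × 10^-2 M.
Ksp = [Ba^2+][F^-]^2
Ksp = 9.1 × 10^-3 × (1.82 × 10^-2)^2 = 3.0 x 10^-6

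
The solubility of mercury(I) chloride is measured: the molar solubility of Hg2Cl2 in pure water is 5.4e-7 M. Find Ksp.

Hg2Cl2(s) ⇌ Hg2^2+ + 2 Cl^-
If s mol/L of Hg2Cl2 dissolves, [Hg2^2+] = s and [Cl^-] = 2s.
Ksp = [Hg2^2+][Cl^-]^2
So Ksp = s × (2s)^2 = 4s^3
Ksp = 4 × (5.4 × 10^-7)^3 = 6.3 × 10^-19

Ksp = 6.3 x 10^-19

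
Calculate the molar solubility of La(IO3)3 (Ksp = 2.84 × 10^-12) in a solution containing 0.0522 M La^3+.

La(IO3)3(s) ⇌ La^3+ + 3 IO3^-
Ksp = [La^3+][IO3^-]^3
If s mol/L dissolves here, [La^3+] = 0.0522 + s ≈ 0.0522, [IO3^-] = 3s (since the La^3+ already present dominates).
Ksp ≈ 0.0522 × (3s)^3
s = 1.26 x 10^-4 M
Check: s = 1.3 x 10^-4 ≪ 0.0522, so the approximation is valid.

s = 1.26 × 10^-4 M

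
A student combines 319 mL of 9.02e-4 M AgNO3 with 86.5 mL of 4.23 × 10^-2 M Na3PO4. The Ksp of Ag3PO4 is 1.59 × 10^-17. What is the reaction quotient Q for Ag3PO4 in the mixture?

Total volume = 319 + 86.5 = 405.5 mL.
[Ag^+] = 9.02 x 10^-4 × (319/405.5) = 7.096 × 10^-4 M
[PO4^3-] = 4.23 × 10^-2 × (86.5/405.5) = 9.023 × 10^-3 M
Ag3PO4(s) <=> 3 Ag^+ + PO4^3-, so Q = [Ag^+]^3[PO4^3-]
Q = (7.096 × 10^-4)^3(9.023 x 10^-3) = 3.22 × 10^-12
Q > Ksp, so Ag3PO4 will precipitate.

3.22 × 10^-12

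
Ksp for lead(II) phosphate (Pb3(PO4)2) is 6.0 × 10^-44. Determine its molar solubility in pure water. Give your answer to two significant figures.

Pb3(PO4)2(s) <=> 3 Pb^2+ + 2 PO4^3-
Ksp = [Pb^2+]^3[PO4^3-]^2
For each mole of Pb3(PO4)2 that dissolves: [Pb^2+] = 3s, [PO4^3-] = 2s.
Substituting: Ksp = (3s)^3(2s)^2 = 108s^5
Solving, s = (6.0 × 10^-44/108)^(1/5) = 8.9 × 10^-10 M

8.9e-10 M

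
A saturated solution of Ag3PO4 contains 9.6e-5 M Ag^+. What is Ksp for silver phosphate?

Ksp ≈ 2.8 × 10^-17

Ag3PO4(s) <=> 3 Ag^+(aq) + PO4^3-(aq)
Stoichiometry gives [PO4^3-] = (1/3)[Ag^+] = 3.20 x 10^-5 M.
Ksp = [Ag^+]^3[PO4^3-]
Ksp = (9.6 x 10^-5)^3 × 3.20 x 10^-5 = 2.8 x 10^-17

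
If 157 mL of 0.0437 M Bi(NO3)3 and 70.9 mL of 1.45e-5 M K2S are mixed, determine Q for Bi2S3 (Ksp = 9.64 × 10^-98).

Total volume = 157 + 70.9 = 227.9 mL.
[Bi^3+] = 4.37 × 10^-2 × (157/227.9) = 3.010 x 10^-2 M
[S^2-] = 1.45 × 10^-5 × (70.9/227.9) = 4.511 x 10^-6 M
Bi2S3(s) ⇌ 2 Bi^3+ + 3 S^2-, so Q = [Bi^3+]^2[S^2-]^3
Q = (3.010 × 10^-2)^2(4.511 × 10^-6)^3 = 8.32 × 10^-20
Q > Ksp, so Bi2S3 will precipitate.

Q = 8.32e-20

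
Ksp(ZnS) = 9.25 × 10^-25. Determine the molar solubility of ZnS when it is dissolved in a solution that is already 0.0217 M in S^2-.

4.26e-23 M

ZnS(s) <=> Zn^2+ + S^2-
Ksp = [Zn^2+][S^2-]
If s mol/L dissolves here, [Zn^2+] = s, [S^2-] = 0.0217 + s ≈ 0.0217 (since the S^2- already present dominates).
Ksp ≈ s × 0.0217
s = 4.26 x 10^-23 M
Check: s = 4.3 × 10^-23 ≪ 0.0217, so the approximation is valid.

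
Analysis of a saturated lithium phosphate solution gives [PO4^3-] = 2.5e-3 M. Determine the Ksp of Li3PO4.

Li3PO4(s) <=> 3 Li^+ + PO4^3-
Stoichiometry gives [Li^+] = (3/1)[PO4^3-] = 7.50 × 10^-3 M.
Ksp = [Li^+]^3[PO4^3-]
Ksp = (7.50 x 10^-3)^3 × 2.5 × 10^-3 = 1.1 × 10^-9

Ksp = 1.1e-9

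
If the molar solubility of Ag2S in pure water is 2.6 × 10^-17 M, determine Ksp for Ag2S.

7.0 × 10^-50

Ag2S(s) ⇌ 2 Ag^+(aq) + S^2-(aq)
With molar solubility s: [Ag^+] = 2s, [S^2-] = s.
Ksp = [Ag^+]^2[S^2-]
So Ksp = (2s)^2 × s = 4s^3
With s = 2.6 x 10^-17: Ksp = 7.0 × 10^-50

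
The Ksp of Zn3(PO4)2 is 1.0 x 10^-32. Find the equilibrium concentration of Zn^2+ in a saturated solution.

Zn3(PO4)2(s) <=> 3 Zn^2+ + 2 PO4^3-
Ksp = [Zn^2+]^3[PO4^3-]^2
With molar solubility s: [Zn^2+] = 3s, [PO4^3-] = 2s.
Ksp = (3s)^3(2s)^2 = 108s^5
s^5 = 1.0 x 10^-32 / 108, so s = 1.56 × 10^-7 M
[Zn^2+] = 3s = 4.7 × 10^-7 M

4.7 × 10^-7 M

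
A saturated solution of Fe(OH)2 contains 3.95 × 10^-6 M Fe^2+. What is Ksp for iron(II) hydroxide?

Fe(OH)2(s) ⇌ Fe^2+(aq) + 2 OH^-(aq)
Stoichiometry gives [OH^-] = (2/1)[Fe^2+] = 7.900 × 10^-6 M.
Ksp = [Fe^2+][OH^-]^2
Ksp = 3.95 x 10^-6 × (7.900 × 10^-6)^2 = 2.47 x 10^-16

Ksp ≈ 2.47 × 10^-16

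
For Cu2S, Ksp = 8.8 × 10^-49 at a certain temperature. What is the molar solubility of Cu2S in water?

Cu2S(s) ⇌ 2 Cu^+ + S^2-
Ksp = [Cu^+]^2[S^2-]
With molar solubility s: [Cu^+] = 2s, [S^2-] = s.
So Ksp = (2s)^2 × s = 4s^3
s = (8.8 × 10^-49 / 4)^(1/3) = 6.0 x 10^-17 M

s = 6.0 × 10^-17 M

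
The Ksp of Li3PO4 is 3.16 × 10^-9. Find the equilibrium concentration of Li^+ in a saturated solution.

Li3PO4(s) ⇌ 3 Li^+ + PO4^3-
Ksp = [Li^+]^3[PO4^3-]
Let s = molar solubility. Then [Li^+] = 3s and [PO4^3-] = s.
Substituting: Ksp = (3s)^3s = 27s^4
s^4 = 3.16 × 10^-9 / 27, so s = 3.289 × 10^-3 M
[Li^+] = 3s = 9.87 x 10^-3 M

9.87 x 10^-3 M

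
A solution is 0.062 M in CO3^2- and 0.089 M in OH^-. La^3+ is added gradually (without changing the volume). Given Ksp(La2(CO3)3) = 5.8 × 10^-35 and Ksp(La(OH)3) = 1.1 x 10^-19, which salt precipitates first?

Precipitation of each salt starts when its ion product equals its Ksp.
For La2(CO3)3: 5.8 × 10^-35 = (0.062)^3 × [La^3+]^2  ⇒  [La^3+] = 4.9 x 10^-16 M.
For La(OH)3: 1.1 x 10^-19 = (0.089)^3 × [La^3+]  ⇒  [La^3+] = 1.6 × 10^-16 M.
The salt with the lower threshold [La^3+] precipitates first: La(OH)3.

La(OH)3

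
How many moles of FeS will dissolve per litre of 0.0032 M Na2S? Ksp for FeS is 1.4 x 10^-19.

FeS(s) <=> Fe^2+ + S^2-
Ksp = [Fe^2+][S^2-]
Let s = moles of FeS that dissolve per litre. [Fe^2+] = s, [S^2-] = 0.0032 + s ≈ 0.0032 (common-ion effect: S^2- is already 0.0032 M).
Ksp ≈ s × 0.0032
s = 4.4 × 10^-17 M
Check: s = 4.4 × 10^-17 ≪ 0.0032, so the approximation is valid.

s ≈ 4.4 x 10^-17 M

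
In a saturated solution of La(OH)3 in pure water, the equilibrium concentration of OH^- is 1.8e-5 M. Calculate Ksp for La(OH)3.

3.5 × 10^-20

La(OH)3(s) ⇌ La^3+(aq) + 3 OH^-(aq)
Stoichiometry gives [La^3+] = (1/3)[OH^-] = 6.00 × 10^-6 M.
Ksp = [La^3+][OH^-]^3
Ksp = 6.00 × 10^-6 × (1.8 x 10^-5)^3 = 3.5 × 10^-20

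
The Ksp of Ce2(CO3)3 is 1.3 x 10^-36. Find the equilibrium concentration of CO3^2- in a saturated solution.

Ce2(CO3)3(s) <=> 2 Ce^3+ + 3 CO3^2-
Ksp = [Ce^3+]^2[CO3^2-]^3
Let s = molar solubility. Then [Ce^3+] = 2s and [CO3^2-] = 3s.
Substituting: Ksp = (2s)^2(3s)^3 = 108s^5
Solving, s = (1.3 x 10^-36/108)^(1/5) = 2.61 x 10^-8 M
[CO3^2-] = 3s = 7.8 x 10^-8 M

7.8 × 10^-8 M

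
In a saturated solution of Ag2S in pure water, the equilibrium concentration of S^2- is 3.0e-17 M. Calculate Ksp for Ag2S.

Ag2S(s) ⇌ 2 Ag^+ + S^2-
Stoichiometry gives [Ag^+] = (2/1)[S^2-] = 6.00 x 10^-17 M.
Ksp = [Ag^+]^2[S^2-]
Ksp = (6.00 × 10^-17)^2 × 3.0 × 10^-17 = 1.1 × 10^-49

Ksp ≈ 1.1e-49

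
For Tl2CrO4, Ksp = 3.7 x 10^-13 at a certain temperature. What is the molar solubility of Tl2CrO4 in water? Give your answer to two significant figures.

Tl2CrO4(s) ⇌ 2 Tl^+(aq) + CrO4^2-(aq)
Ksp = [Tl^+]^2[CrO4^2-]
Let s = molar solubility. Then [Tl^+] = 2s and [CrO4^2-] = s.
Ksp = (2s)^2s = 4s^3
s = (3.7 x 10^-13 / 4)^(1/3) = 4.5 × 10^-5 M

s = 4.5 × 10^-5 M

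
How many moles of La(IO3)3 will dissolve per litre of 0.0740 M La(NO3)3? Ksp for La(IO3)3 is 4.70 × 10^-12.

1.33e-4 M

La(IO3)3(s) <=> La^3+ + 3 IO3^-
Ksp = [La^3+][IO3^-]^3
If s mol/L dissolves here, [La^3+] = 0.0740 + s ≈ 0.0740, [IO3^-] = 3s (common-ion effect: La^3+ is already 0.0740 M).
Ksp ≈ 0.0740 × (3s)^3
s = 1.33 × 10^-4 M
Check: s = 1.3 × 10^-4 ≪ 0.0740, so the approximation is valid.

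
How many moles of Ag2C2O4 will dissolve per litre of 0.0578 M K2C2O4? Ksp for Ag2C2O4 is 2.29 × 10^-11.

Ag2C2O4(s) ⇌ 2 Ag^+ + C2O4^2-
Ksp = [Ag^+]^2[C2O4^2-]
If s mol/L dissolves here, [Ag^+] = 2s, [C2O4^2-] = 0.0578 + s ≈ 0.0578 (Ksp is small, so little additional dissolves).
Ksp ≈ (2s)^2 × 0.0578
s = 9.95 x 10^-6 M
Check: s = 1.0 × 10^-5 ≪ 0.0578, so the approximation is valid.

s = 9.95e-6 M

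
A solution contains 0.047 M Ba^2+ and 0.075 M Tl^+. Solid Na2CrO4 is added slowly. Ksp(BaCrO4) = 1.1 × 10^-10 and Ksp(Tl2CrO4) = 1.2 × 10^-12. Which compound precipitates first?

Precipitation of each salt starts when its ion product equals its Ksp.
For BaCrO4: 1.1 × 10^-10 = 0.047 × [CrO4^2-]  ⇒  [CrO4^2-] = 2.3 × 10^-9 M.
For Tl2CrO4: 1.2 × 10^-12 = (0.075)^2 × [CrO4^2-]  ⇒  [CrO4^2-] = 2.1 x 10^-10 M.
The salt with the lower threshold [CrO4^2-] precipitates first: Tl2CrO4.

Tl2CrO4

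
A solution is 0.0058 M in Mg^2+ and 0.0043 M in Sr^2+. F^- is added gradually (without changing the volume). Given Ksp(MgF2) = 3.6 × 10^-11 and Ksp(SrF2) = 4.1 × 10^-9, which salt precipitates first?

Precipitation of each salt starts when its ion product equals its Ksp.
For MgF2: 3.6 × 10^-11 = 0.0058 × [F^-]^2  ⇒  [F^-] = 7.9 × 10^-5 M.
For SrF2: 4.1 × 10^-9 = 0.0043 × [F^-]^2  ⇒  [F^-] = 9.8 x 10^-4 M.
The salt with the lower threshold [F^-] precipitates first: MgF2.

MgF2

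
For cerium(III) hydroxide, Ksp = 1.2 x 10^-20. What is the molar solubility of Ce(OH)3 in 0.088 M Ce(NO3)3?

Ce(OH)3(s) ⇌ Ce^3+(aq) + 3 OH^-(aq)
Ksp = [Ce^3+][OH^-]^3
Let s be the molar solubility in this solution. [Ce^3+] = 0.088 + s ≈ 0.088, [OH^-] = 3s (common-ion effect: Ce^3+ is already 0.088 M).
Ksp ≈ 0.088 × (3s)^3
s = 1.7 × 10^-7 M
Check: s = 1.7 × 10^-7 ≪ 0.088, so the approximation is valid.

1.7e-7 M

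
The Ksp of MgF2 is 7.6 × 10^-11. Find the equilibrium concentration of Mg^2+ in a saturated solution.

2.7e-4 M

MgF2(s) <=> Mg^2+ + 2 F^-
Ksp = [Mg^2+][F^-]^2
If s mol/L of MgF2 dissolves, [Mg^2+] = s and [F^-] = 2s.
Ksp = s(2s)^2 = 4s^3
s = (7.6 × 10^-11 / 4)^(1/3) = 2.67 × 10^-4 M
[Mg^2+] = s = 2.7 x 10^-4 M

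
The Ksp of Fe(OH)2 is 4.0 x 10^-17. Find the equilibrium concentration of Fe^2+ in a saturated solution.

Fe(OH)2(s) ⇌ Fe^2+(aq) + 2 OH^-(aq)
Ksp = [Fe^2+][OH^-]^2
For each mole of Fe(OH)2 that dissolves: [Fe^2+] = s, [OH^-] = 2s.
So Ksp = s × (2s)^2 = 4s^3
Solving, s = (4.0 x 10^-17/4)^(1/3) = 2.15 × 10^-6 M
[Fe^2+] = s = 2.2 × 10^-6 M

[Fe^2+] = 2.2 x 10^-6 M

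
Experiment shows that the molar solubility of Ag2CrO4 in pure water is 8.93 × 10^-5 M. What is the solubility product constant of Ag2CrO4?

Ksp = 2.85 × 10^-12

Ag2CrO4(s) ⇌ 2 Ag^+ + CrO4^2-
Let s = molar solubility. Then [Ag^+] = 2s and [CrO4^2-] = s.
Ksp = [Ag^+]^2[CrO4^2-]
Ksp = (2s)^2s = 4s^3
Ksp = 4 × (8.93 x 10^-5)^3 = 2.85 × 10^-12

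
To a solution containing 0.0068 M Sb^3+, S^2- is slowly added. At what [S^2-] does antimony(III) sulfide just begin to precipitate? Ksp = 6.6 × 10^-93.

[S^2-] = 5.2 x 10^-30 M

Sb2S3(s) ⇌ 2 Sb^3+ + 3 S^2-
Ksp = [Sb^3+]^2[S^2-]^3
Precipitation begins when Q = Ksp. With [Sb^3+] = 0.0068 M:
6.6 × 10^-93 = (0.0068)^2 × [S^2-]^3
[S^2-] = (6.6 × 10^-93 / 4.62 x 10^-5)^(1/3) = 5.2 × 10^-30 M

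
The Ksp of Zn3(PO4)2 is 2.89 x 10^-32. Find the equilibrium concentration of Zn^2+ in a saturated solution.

Zn3(PO4)2(s) ⇌ 3 Zn^2+ + 2 PO4^3-
Ksp = [Zn^2+]^3[PO4^3-]^2
With molar solubility s: [Zn^2+] = 3s, [PO4^3-] = 2s.
Ksp = (3s)^3(2s)^2 = 108s^5
s^5 = 2.89 x 10^-32 / 108, so s = 1.930 x 10^-7 M
[Zn^2+] = 3s = 5.79 × 10^-7 M

[Zn^2+] ≈ 5.79 × 10^-7 M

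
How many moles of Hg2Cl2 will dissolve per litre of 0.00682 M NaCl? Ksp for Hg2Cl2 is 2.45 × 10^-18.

Hg2Cl2(s) ⇌ Hg2^2+ + 2 Cl^-
Ksp = [Hg2^2+][Cl^-]^2
If s mol/L dissolves here, [Hg2^2+] = s, [Cl^-] = 0.00682 + 2s ≈ 0.00682 (common-ion effect: Cl^- is already 0.00682 M).
Ksp ≈ s × (0.00682)^2
s = 5.27 x 10^-14 M
Check: 2s = 1.1 × 10^-13 ≪ 0.00682, so the approximation is valid.

s = 5.27 × 10^-14 M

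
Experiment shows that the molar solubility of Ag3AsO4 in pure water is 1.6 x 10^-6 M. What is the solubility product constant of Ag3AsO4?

Ag3AsO4(s) ⇌ 3 Ag^+(aq) + AsO4^3-(aq)
If s mol/L of Ag3AsO4 dissolves, [Ag^+] = 3s and [AsO4^3-] = s.
Ksp = [Ag^+]^3[AsO4^3-]
So Ksp = (3s)^3 × s = 27s^4
With s = 1.6 × 10^-6: Ksp = 1.8 × 10^-22

1.8 × 10^-22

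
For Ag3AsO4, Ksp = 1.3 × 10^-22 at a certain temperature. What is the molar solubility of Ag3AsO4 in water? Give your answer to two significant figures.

1.5 x 10^-6 M

Ag3AsO4(s) ⇌ 3 Ag^+ + AsO4^3-
Ksp = [Ag^+]^3[AsO4^3-]
If s mol/L of Ag3AsO4 dissolves, [Ag^+] = 3s and [AsO4^3-] = s.
Ksp = (3s)^3s = 27s^4
s^4 = 1.3 × 10^-22 / 27, so s = 1.5 × 10^-6 M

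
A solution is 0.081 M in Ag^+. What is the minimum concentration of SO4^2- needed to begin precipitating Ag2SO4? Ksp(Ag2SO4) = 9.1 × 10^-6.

1.4 x 10^-3 M

Ag2SO4(s) ⇌ 2 Ag^+ + SO4^2-
Ksp = [Ag^+]^2[SO4^2-]
Precipitation begins when Q = Ksp. With [Ag^+] = 0.081 M:
9.1 × 10^-6 = (0.081)^2 × [SO4^2-]
[SO4^2-] = (9.1 × 10^-6 / 6.56 x 10^-3) = 1.4 × 10^-3 M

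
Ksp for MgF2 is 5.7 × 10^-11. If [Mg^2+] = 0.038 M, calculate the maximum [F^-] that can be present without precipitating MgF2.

3.9 x 10^-5 M

MgF2(s) ⇌ Mg^2+ + 2 F^-
Ksp = [Mg^2+][F^-]^2
Precipitation begins when Q = Ksp. With [Mg^2+] = 0.038 M:
5.7 × 10^-11 = (0.038) × [F^-]^2
[F^-] = (5.7 × 10^-11 / 3.8 × 10^-2)^(1/2) = 3.9 x 10^-5 M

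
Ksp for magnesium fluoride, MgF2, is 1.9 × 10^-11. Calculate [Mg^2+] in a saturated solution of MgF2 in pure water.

MgF2(s) ⇌ Mg^2+(aq) + 2 F^-(aq)
Ksp = [Mg^2+][F^-]^2
With molar solubility s: [Mg^2+] = s, [F^-] = 2s.
Ksp = s(2s)^2 = 4s^3
Solving, s = (1.9 × 10^-11/4)^(1/3) = 1.68 × 10^-4 M
[Mg^2+] = s = 1.7 × 10^-4 M

1.7e-4 M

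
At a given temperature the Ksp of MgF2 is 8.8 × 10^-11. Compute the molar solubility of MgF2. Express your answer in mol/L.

MgF2(s) ⇌ Mg^2+(aq) + 2 F^-(aq)
Ksp = [Mg^2+][F^-]^2
For each mole of MgF2 that dissolves: [Mg^2+] = s, [F^-] = 2s.
Ksp = s(2s)^2 = 4s^3
s^3 = 8.8 × 10^-11 / 4, so s = 2.8 x 10^-4 M

s ≈ 2.8 x 10^-4 M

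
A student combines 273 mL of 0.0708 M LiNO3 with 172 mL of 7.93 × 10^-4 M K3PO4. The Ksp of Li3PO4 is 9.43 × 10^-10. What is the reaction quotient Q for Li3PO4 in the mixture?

Q ≈ 2.51e-8

Total volume = 273 + 172 = 445 mL.
[Li^+] = 7.08 × 10^-2 × (273/445) = 4.343 × 10^-2 M
[PO4^3-] = 7.93 x 10^-4 × (172/445) = 3.065 × 10^-4 M
Li3PO4(s) ⇌ 3 Li^+(aq) + PO4^3-(aq), so Q = [Li^+]^3[PO4^3-]
Q = (4.343 x 10^-2)^3(3.065 × 10^-4) = 2.51 x 10^-8
Q > Ksp, so Li3PO4 will precipitate.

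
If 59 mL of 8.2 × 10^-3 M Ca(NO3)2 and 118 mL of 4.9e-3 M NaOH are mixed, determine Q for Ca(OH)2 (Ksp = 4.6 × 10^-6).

Q = 2.9 × 10^-8

Total volume = 59 + 118 = 177 mL.
[Ca^2+] = 8.2 × 10^-3 × (59/177) = 2.73 × 10^-3 M
[OH^-] = 4.9 x 10^-3 × (118/177) = 3.27 × 10^-3 M
Ca(OH)2(s) <=> Ca^2+ + 2 OH^-, so Q = [Ca^2+][OH^-]^2
Q = (2.73 × 10^-3)(3.27 × 10^-3)^2 = 2.9 x 10^-8
Q < Ksp, so no precipitate of Ca(OH)2 forms.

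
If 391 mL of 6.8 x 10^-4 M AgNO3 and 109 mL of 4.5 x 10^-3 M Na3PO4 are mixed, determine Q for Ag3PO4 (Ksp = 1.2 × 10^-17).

Total volume = 391 + 109 = 500 mL.
[Ag^+] = 6.8 × 10^-4 × (391/500) = 5.32 x 10^-4 M
[PO4^3-] = 4.5 x 10^-3 × (109/500) = 9.81 x 10^-4 M
Ag3PO4(s) <=> 3 Ag^+(aq) + PO4^3-(aq), so Q = [Ag^+]^3[PO4^3-]
Q = (5.32 × 10^-4)^3(9.81 × 10^-4) = 1.5 x 10^-13
Q > Ksp, so Ag3PO4 will precipitate.

1.5 × 10^-13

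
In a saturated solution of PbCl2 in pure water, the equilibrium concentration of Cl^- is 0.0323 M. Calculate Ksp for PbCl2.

1.68 × 10^-5

PbCl2(s) ⇌ Pb^2+ + 2 Cl^-
Stoichiometry gives [Pb^2+] = (1/2)[Cl^-] = 1.615 × 10^-2 M.
Ksp = [Pb^2+][Cl^-]^2
Ksp = 1.615 × 10^-2 × (3.23 × 10^-2)^2 = 1.68 × 10^-5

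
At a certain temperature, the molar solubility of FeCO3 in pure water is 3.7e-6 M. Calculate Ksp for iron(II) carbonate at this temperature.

FeCO3(s) ⇌ Fe^2+(aq) + CO3^2-(aq)
If s mol/L of FeCO3 dissolves, [Fe^2+] = s and [CO3^2-] = s.
Ksp = [Fe^2+][CO3^2-]
Ksp = s^2
With s = 3.7 × 10^-6: Ksp = 1.4 × 10^-11

1.4 × 10^-11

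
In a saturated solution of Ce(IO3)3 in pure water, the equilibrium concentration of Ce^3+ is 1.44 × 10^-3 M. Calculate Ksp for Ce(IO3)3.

Ce(IO3)3(s) ⇌ Ce^3+ + 3 IO3^-
Stoichiometry gives [IO3^-] = (3/1)[Ce^3+] = 4.320 × 10^-3 M.
Ksp = [Ce^3+][IO3^-]^3
Ksp = 1.44 × 10^-3 × (4.320 × 10^-3)^3 = 1.16 × 10^-10

Ksp = 1.16 x 10^-10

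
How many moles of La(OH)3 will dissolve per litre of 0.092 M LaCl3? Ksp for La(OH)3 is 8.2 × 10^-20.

s ≈ 3.2e-7 M

La(OH)3(s) <=> La^3+(aq) + 3 OH^-(aq)
Ksp = [La^3+][OH^-]^3
Let s = moles of La(OH)3 that dissolve per litre. [La^3+] = 0.092 + s ≈ 0.092, [OH^-] = 3s (Ksp is small, so little additional dissolves).
Ksp ≈ 0.092 × (3s)^3
s = 3.2 × 10^-7 M
Check: s = 3.2 × 10^-7 ≪ 0.092, so the approximation is valid.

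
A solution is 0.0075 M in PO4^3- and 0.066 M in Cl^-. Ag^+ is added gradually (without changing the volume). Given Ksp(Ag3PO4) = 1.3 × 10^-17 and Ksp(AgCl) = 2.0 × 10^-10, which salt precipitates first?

Precipitation of each salt starts when its ion product equals its Ksp.
For Ag3PO4: 1.3 × 10^-17 = 0.0075 × [Ag^+]^3  ⇒  [Ag^+] = 1.2 x 10^-5 M.
For AgCl: 2.0 × 10^-10 = 0.066 × [Ag^+]  ⇒  [Ag^+] = 3.0 × 10^-9 M.
The salt with the lower threshold [Ag^+] precipitates first: AgCl.

AgCl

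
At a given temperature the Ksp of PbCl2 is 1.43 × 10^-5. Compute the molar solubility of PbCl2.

s = 1.53e-2 M

PbCl2(s) ⇌ Pb^2+(aq) + 2 Cl^-(aq)
Ksp = [Pb^2+][Cl^-]^2
Let s = molar solubility. Then [Pb^2+] = s and [Cl^-] = 2s.
So Ksp = s × (2s)^2 = 4s^3
s = (1.43 × 10^-5 / 4)^(1/3) = 1.53 × 10^-2 M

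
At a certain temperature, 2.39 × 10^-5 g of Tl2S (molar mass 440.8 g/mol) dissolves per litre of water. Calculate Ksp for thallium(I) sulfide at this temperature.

Molar solubility s = (2.39 × 10^-5 g/L) / (440.8 g/mol) = 5.422 × 10^-8 M.
Tl2S(s) <=> 2 Tl^+ + S^2-
Let s = molar solubility. Then [Tl^+] = 2s and [S^2-] = s.
Ksp = [Tl^+]^2[S^2-]
Ksp = (2s)^2s = 4s^3
With s = 5.422 × 10^-8: Ksp = 6.38 x 10^-22

Ksp ≈ 6.38 x 10^-22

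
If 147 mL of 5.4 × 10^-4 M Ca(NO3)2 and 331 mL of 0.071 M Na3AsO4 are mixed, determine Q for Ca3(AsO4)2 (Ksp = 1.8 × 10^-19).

Total volume = 147 + 331 = 478 mL.
[Ca^2+] = 5.4 × 10^-4 × (147/478) = 1.66 × 10^-4 M
[AsO4^3-] = 7.1 x 10^-2 × (331/478) = 4.92 x 10^-2 M
Ca3(AsO4)2(s) ⇌ 3 Ca^2+ + 2 AsO4^3-, so Q = [Ca^2+]^3[AsO4^3-]^2
Q = (1.66 x 10^-4)^3(4.92 × 10^-2)^2 = 1.1 × 10^-14
Q > Ksp, so Ca3(AsO4)2 will precipitate.

Q ≈ 1.1 × 10^-14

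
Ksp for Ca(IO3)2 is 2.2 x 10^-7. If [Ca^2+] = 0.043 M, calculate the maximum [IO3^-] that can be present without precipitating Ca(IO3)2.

[IO3^-] ≈ 2.3 x 10^-3 M

Ca(IO3)2(s) ⇌ Ca^2+(aq) + 2 IO3^-(aq)
Ksp = [Ca^2+][IO3^-]^2
Precipitation begins when Q = Ksp. With [Ca^2+] = 0.043 M:
2.2 x 10^-7 = (0.043) × [IO3^-]^2
[IO3^-] = (2.2 x 10^-7 / 4.3 x 10^-2)^(1/2) = 2.3 × 10^-3 M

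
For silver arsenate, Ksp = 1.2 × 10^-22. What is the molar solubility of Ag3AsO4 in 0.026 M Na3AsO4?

s ≈ 5.5 × 10^-8 M

Ag3AsO4(s) ⇌ 3 Ag^+ + AsO4^3-
Ksp = [Ag^+]^3[AsO4^3-]
Let s be the molar solubility in this solution. [Ag^+] = 3s, [AsO4^3-] = 0.026 + s ≈ 0.026 (Ksp is small, so little additional dissolves).
Ksp ≈ (3s)^3 × 0.026
s = 5.5 × 10^-8 M
Check: s = 5.5 × 10^-8 ≪ 0.026, so the approximation is valid.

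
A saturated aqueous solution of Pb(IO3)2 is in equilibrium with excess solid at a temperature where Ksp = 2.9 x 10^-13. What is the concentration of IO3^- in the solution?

[IO3^-] = 8.3 × 10^-5 M

Pb(IO3)2(s) ⇌ Pb^2+(aq) + 2 IO3^-(aq)
Ksp = [Pb^2+][IO3^-]^2
Let s = molar solubility. Then [Pb^2+] = s and [IO3^-] = 2s.
So Ksp = s × (2s)^2 = 4s^3
s^3 = 2.9 x 10^-13 / 4, so s = 4.17 × 10^-5 M
[IO3^-] = 2s = 8.3 × 10^-5 M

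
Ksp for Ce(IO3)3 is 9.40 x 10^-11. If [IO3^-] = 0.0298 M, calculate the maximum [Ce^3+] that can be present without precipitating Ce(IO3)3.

Ce(IO3)3(s) ⇌ Ce^3+ + 3 IO3^-
Ksp = [Ce^3+][IO3^-]^3
Precipitation begins when Q = Ksp. With [IO3^-] = 0.0298 M:
9.40 x 10^-11 = (0.0298)^3 × [Ce^3+]
[Ce^3+] = (9.40 x 10^-11 / 2.646 x 10^-5) = 3.55 × 10^-6 M

3.55e-6 M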